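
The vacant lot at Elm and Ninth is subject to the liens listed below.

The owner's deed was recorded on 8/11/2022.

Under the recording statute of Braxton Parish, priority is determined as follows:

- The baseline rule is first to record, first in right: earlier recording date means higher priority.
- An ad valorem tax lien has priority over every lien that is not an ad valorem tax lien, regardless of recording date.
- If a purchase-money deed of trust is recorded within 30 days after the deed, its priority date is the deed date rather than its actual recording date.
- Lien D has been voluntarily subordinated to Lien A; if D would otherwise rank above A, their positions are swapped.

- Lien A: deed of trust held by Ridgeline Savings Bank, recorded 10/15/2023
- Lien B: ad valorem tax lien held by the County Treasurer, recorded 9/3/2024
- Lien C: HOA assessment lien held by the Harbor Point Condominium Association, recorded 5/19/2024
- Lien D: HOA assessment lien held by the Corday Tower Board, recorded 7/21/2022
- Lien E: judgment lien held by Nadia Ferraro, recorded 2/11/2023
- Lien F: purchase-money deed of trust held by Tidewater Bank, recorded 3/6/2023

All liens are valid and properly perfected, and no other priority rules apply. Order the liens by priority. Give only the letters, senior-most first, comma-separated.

B, A, E, F, D, C

Effective dates: F was recorded 207 days after the deed — beyond 30 days — so no relation-back applies.
B is an ad valorem tax lien, so it outranks all other liens regardless of date.
Remaining liens by effective date: D (7/21/2022), E (2/11/2023), F (3/6/2023), A (10/15/2023), C (5/19/2024).
Because D would otherwise rank above A, the subordination swaps them.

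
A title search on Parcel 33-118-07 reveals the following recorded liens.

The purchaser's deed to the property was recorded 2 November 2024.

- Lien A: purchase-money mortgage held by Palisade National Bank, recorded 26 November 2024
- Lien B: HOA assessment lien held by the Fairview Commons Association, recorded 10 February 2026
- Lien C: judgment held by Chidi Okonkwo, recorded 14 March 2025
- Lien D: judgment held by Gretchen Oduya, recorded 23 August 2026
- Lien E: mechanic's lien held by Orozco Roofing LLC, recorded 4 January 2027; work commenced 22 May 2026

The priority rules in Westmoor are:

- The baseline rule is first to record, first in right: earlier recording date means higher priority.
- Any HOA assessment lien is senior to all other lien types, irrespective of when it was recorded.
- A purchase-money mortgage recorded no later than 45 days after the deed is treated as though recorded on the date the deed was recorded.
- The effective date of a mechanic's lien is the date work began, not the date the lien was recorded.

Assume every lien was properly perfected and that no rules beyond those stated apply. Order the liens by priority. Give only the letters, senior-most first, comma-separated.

Effective dates after the stated exceptions: A's effective date is the deed date, 2 November 2024; E is treated as recorded 22 May 2026, the work-commencement date.
B is an HOA assessment lien and takes priority over every other lien.
Among the remaining liens, by effective date: A (2 November 2024), C (14 March 2025), E (22 May 2026), D (23 August 2026).

B, A, C, E, D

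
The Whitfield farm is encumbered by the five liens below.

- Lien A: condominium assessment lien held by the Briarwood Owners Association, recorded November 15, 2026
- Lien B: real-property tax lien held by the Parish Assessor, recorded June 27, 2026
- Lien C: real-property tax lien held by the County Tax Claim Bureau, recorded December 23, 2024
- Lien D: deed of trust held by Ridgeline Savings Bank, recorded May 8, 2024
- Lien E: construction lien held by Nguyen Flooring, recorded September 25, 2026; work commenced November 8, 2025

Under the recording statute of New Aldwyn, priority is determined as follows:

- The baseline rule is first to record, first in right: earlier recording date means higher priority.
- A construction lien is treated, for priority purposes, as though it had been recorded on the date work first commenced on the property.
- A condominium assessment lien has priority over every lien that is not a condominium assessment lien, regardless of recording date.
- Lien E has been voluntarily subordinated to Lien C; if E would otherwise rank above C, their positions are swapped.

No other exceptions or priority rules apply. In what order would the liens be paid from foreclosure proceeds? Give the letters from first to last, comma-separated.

Effective dates after the stated exceptions: E relates back to November 8, 2025 (work commenced).
A, as a condominium assessment lien, has superpriority and ranks first.
Remaining liens by effective date: D (May 8, 2024), C (December 23, 2024), E (November 8, 2025), B (June 27, 2026).
E already ranks below C; the subordination has no effect.

A, D, C, E, B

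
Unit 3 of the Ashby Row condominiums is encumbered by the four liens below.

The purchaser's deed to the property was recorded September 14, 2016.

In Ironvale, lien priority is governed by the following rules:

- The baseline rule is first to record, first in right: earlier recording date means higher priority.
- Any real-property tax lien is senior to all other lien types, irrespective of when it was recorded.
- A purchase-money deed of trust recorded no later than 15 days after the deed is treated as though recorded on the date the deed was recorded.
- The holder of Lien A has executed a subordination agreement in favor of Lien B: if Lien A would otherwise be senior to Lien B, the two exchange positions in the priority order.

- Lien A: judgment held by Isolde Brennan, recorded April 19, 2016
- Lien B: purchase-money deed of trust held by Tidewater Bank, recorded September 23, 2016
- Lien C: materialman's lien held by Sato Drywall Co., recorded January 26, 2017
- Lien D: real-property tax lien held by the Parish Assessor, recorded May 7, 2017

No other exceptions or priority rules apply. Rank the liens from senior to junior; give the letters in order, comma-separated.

Effective dates: B was recorded within the 15-day window, so its effective date is the deed date September 14, 2016.
D is a real-property tax lien and takes priority over every other lien.
Among the remaining liens, by effective date: A (April 19, 2016), B (September 14, 2016), C (January 26, 2017).
A would otherwise be senior to B, so under the subordination agreement A and B exchange positions.

D, B, A, C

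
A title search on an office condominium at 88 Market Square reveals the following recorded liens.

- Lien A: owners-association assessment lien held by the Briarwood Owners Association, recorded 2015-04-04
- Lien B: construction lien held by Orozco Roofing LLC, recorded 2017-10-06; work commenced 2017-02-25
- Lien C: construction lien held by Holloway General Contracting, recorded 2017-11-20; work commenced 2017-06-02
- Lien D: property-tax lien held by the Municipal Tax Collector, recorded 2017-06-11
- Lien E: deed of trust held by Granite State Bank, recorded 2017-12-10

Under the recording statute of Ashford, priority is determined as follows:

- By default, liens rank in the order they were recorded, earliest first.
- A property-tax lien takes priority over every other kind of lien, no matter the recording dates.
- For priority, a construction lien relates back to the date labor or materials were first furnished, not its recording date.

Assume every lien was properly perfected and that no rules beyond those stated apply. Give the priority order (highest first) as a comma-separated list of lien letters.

D, A, B, C, E

Effective dates: B relates back to 2017-02-25 (work commenced); C's effective date is 2017-06-02, when work began.
D is a property-tax lien and takes priority over every other lien.
The other liens, earliest effective date first: A (2015-04-04), B (2017-02-25), C (2017-06-02), E (2017-12-10).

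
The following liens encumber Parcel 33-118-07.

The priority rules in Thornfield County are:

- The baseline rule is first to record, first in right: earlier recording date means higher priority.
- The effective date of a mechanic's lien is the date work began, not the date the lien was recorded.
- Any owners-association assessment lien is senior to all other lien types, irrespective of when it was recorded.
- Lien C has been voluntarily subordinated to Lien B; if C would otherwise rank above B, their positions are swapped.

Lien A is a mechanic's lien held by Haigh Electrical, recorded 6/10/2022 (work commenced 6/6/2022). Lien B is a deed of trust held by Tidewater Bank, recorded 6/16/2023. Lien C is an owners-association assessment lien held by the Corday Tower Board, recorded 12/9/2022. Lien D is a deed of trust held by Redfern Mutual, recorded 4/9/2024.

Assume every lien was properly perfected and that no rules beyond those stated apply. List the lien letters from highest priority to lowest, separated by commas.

B, A, C, D

Adjusting effective dates: A is treated as recorded 6/6/2022, the work-commencement date.
C is an owners-association assessment lien and takes priority over every other lien.
Ordering the rest by effective date: A (6/6/2022), B (6/16/2023), D (4/9/2024).
C would otherwise be senior to B, so under the subordination agreement C and B exchange positions.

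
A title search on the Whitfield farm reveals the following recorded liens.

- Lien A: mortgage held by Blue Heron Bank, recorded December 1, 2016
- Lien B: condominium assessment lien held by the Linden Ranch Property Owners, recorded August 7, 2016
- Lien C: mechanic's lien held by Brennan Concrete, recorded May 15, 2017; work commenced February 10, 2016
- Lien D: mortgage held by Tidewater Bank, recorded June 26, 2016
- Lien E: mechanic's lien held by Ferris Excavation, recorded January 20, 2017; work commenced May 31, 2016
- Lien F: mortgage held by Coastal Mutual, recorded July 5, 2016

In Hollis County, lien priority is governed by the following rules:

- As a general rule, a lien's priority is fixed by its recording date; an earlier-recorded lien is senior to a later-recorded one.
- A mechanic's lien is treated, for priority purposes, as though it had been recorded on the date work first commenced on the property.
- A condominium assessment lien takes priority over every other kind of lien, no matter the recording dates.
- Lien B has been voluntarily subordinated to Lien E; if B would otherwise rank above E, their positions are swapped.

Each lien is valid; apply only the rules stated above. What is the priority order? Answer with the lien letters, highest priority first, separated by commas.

Effective dates: C is treated as recorded February 10, 2016, the work-commencement date; E is treated as recorded May 31, 2016, the work-commencement date.
As a condominium assessment lien, B is senior to every other lien.
The other liens, earliest effective date first: C (February 10, 2016), E (May 31, 2016), D (June 26, 2016), F (July 5, 2016), A (December 1, 2016).
The subordination applies — B was senior to E — so B and E swap.

E, C, B, D, F, A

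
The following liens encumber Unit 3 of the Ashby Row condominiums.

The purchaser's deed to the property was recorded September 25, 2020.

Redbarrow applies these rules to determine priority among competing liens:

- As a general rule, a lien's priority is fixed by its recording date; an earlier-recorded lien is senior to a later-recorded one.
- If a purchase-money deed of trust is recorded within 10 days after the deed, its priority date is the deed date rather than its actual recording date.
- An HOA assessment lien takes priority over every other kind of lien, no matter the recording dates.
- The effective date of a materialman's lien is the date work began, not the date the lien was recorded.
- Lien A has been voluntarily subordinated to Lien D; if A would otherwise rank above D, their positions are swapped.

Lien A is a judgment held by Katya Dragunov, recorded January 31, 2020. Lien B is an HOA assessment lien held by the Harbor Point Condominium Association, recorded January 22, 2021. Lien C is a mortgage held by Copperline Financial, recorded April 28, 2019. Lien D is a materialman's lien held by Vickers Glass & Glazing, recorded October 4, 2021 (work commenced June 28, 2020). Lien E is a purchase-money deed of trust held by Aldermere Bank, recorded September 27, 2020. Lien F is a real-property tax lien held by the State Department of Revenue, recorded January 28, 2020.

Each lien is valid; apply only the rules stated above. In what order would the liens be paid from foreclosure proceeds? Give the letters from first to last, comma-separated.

B, C, F, D, A, E

Adjusting effective dates: D is treated as recorded June 28, 2020, the work-commencement date; E relates back to the deed date September 25, 2020.
B is an HOA assessment lien, so it outranks all other liens regardless of date.
Remaining liens by effective date: C (April 28, 2019), F (January 28, 2020), A (January 31, 2020), D (June 28, 2020), E (September 25, 2020).
A would otherwise be senior to D, so under the subordination agreement A and D exchange positions.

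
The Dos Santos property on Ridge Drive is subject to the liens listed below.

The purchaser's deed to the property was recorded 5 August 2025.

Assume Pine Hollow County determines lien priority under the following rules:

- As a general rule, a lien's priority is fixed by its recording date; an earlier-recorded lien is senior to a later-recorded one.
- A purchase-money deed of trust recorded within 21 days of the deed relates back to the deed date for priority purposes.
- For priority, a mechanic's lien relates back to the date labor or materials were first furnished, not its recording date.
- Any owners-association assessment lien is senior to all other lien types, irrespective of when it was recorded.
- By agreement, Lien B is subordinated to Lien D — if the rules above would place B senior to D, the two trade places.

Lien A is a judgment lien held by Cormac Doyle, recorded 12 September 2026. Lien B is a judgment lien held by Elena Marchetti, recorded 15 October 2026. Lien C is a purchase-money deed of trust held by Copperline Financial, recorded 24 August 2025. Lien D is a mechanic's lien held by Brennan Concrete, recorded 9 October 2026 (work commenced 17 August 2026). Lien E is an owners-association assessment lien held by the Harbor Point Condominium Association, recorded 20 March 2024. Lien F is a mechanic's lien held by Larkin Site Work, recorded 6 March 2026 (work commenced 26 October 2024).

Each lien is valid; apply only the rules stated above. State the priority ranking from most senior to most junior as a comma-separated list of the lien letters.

E, F, C, D, A, B

Effective dates: C was recorded within the 21-day window, so its effective date is the deed date 5 August 2025; D is treated as recorded 17 August 2026, the work-commencement date; F is treated as recorded 26 October 2024, the work-commencement date.
E is an owners-association assessment lien and takes priority over every other lien.
Among the remaining liens, by effective date: F (26 October 2024), C (5 August 2025), D (17 August 2026), A (12 September 2026), B (15 October 2026).
B already ranks below D; the subordination has no effect.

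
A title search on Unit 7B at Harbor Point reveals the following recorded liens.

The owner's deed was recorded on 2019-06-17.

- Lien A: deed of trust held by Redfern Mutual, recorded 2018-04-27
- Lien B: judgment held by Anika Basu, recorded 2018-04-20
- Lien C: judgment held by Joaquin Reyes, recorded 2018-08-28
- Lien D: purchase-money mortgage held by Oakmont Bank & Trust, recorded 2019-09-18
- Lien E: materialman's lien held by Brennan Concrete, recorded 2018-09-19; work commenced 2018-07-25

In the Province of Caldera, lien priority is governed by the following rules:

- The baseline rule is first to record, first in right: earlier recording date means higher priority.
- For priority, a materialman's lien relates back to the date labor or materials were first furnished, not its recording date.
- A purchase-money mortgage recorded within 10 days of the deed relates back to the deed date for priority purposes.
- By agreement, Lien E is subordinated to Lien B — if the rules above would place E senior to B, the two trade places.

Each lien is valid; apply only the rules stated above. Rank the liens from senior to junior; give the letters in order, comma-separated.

B, A, E, C, D

Effective dates after the stated exceptions: D was recorded 93 days after the deed — beyond 10 days — so no relation-back applies; E is treated as recorded 2018-07-25, the work-commencement date.
By effective date: B (2018-04-20), A (2018-04-27), E (2018-07-25), C (2018-08-28), D (2019-09-18).
E already ranks below B; the subordination has no effect.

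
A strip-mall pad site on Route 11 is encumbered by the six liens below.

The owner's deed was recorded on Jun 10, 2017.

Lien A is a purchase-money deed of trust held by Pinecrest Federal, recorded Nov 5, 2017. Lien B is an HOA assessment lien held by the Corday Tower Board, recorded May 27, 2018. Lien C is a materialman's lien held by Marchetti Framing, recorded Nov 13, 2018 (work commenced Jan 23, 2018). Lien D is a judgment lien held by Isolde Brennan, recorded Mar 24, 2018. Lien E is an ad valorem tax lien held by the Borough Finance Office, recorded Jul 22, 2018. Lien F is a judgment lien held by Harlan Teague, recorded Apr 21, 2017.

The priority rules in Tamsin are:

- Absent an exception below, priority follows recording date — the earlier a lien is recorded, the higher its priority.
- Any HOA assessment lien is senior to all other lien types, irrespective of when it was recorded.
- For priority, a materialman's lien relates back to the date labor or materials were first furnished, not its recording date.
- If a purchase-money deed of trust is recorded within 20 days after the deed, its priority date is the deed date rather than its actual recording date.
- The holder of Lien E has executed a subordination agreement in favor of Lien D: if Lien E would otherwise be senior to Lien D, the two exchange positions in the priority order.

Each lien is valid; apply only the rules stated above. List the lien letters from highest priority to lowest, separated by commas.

B, F, A, C, D, E

Effective dates: A was recorded 148 days after the deed, outside the 20-day window, so it keeps its recording date; C is treated as recorded Jan 23, 2018, the work-commencement date.
B is an HOA assessment lien, so it outranks all other liens regardless of date.
Ordering the rest by effective date: F (Apr 21, 2017), A (Nov 5, 2017), C (Jan 23, 2018), D (Mar 24, 2018), E (Jul 22, 2018).
E is already junior to D, so the subordination agreement changes nothing.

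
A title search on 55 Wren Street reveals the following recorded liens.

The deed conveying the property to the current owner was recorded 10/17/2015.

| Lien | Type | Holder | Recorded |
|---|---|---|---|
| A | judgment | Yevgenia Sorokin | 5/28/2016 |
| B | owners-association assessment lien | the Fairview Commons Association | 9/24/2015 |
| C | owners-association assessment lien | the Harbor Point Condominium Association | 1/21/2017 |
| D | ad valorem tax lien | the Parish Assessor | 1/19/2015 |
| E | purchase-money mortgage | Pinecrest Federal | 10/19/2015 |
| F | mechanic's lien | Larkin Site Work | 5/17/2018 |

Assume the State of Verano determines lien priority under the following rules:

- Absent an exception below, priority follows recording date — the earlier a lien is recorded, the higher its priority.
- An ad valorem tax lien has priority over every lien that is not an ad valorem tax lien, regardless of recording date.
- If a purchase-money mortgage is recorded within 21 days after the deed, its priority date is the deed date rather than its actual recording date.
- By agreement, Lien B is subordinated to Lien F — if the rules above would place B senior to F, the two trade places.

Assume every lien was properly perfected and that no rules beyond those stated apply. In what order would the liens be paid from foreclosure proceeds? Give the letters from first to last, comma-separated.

Adjusting effective dates: E's effective date is the deed date, 10/17/2015.
As an ad valorem tax lien, D is senior to every other lien.
Among the remaining liens, by effective date: B (9/24/2015), E (10/17/2015), A (5/28/2016), C (1/21/2017), F (5/17/2018).
Because B would otherwise rank above F, the subordination swaps them.

D, F, E, A, C, B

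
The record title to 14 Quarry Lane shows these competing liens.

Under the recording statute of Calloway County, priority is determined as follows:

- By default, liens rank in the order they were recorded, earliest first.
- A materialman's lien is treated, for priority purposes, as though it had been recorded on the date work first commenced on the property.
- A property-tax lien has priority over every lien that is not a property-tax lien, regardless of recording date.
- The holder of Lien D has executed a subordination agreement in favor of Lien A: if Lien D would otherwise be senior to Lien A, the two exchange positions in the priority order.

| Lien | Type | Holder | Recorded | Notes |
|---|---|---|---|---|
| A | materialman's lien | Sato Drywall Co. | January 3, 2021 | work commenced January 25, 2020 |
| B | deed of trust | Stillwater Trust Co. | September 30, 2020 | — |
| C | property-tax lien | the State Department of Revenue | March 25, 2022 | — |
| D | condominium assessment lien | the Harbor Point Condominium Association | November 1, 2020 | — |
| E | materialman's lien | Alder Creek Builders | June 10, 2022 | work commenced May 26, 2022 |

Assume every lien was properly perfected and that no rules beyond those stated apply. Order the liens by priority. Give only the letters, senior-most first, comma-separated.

First, effective dates: A relates back to January 25, 2020 (work commenced); E relates back to May 26, 2022 (work commenced).
C is a property-tax lien, so it outranks all other liens regardless of date.
The other liens, earliest effective date first: A (January 25, 2020), B (September 30, 2020), D (November 1, 2020), E (May 26, 2022).
D is already junior to A, so the subordination agreement changes nothing.

C, A, B, D, E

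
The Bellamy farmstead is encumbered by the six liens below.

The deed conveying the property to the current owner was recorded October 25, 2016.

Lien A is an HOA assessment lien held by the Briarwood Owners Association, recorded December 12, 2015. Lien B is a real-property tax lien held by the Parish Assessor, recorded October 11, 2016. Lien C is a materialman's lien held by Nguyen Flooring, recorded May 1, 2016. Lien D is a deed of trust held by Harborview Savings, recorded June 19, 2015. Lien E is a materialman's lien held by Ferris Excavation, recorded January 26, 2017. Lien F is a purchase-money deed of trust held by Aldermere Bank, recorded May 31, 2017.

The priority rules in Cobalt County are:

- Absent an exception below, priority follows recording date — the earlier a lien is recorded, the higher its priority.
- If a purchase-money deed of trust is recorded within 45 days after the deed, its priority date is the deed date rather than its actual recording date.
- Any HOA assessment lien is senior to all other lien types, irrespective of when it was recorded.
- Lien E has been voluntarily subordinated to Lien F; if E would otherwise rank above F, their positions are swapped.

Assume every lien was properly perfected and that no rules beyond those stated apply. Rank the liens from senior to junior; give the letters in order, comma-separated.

A, D, C, B, F, E

Effective dates: F was recorded 218 days after the deed — beyond 45 days — so no relation-back applies.
A, as an HOA assessment lien, has superpriority and ranks first.
Among the remaining liens, by effective date: D (June 19, 2015), C (May 1, 2016), B (October 11, 2016), E (January 26, 2017), F (May 31, 2017).
E is senior to F before the subordination, so the two trade places.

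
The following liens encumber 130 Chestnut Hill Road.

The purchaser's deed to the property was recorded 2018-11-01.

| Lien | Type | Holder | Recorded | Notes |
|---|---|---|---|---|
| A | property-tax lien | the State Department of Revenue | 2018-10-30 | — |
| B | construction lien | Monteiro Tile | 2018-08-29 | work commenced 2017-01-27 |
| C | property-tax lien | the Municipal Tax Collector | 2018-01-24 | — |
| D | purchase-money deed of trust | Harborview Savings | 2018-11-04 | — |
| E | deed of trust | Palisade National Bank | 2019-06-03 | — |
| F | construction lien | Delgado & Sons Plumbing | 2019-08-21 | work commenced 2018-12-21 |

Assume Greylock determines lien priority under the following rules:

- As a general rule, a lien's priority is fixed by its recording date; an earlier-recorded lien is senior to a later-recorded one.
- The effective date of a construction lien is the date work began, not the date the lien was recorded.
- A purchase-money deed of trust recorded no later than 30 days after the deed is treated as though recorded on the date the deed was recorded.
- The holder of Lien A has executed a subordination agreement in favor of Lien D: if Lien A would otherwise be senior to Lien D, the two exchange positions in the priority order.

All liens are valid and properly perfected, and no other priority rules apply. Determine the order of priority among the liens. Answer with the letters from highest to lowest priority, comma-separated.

B, C, D, A, F, E

Effective dates after the stated exceptions: B's effective date is 2017-01-27, when work began; D was recorded within the 30-day window, so its effective date is the deed date 2018-11-01; F's effective date is 2018-12-21, when work began.
By effective date: B (2017-01-27), C (2018-01-24), A (2018-10-30), D (2018-11-01), F (2018-12-21), E (2019-06-03).
Because A would otherwise rank above D, the subordination swaps them.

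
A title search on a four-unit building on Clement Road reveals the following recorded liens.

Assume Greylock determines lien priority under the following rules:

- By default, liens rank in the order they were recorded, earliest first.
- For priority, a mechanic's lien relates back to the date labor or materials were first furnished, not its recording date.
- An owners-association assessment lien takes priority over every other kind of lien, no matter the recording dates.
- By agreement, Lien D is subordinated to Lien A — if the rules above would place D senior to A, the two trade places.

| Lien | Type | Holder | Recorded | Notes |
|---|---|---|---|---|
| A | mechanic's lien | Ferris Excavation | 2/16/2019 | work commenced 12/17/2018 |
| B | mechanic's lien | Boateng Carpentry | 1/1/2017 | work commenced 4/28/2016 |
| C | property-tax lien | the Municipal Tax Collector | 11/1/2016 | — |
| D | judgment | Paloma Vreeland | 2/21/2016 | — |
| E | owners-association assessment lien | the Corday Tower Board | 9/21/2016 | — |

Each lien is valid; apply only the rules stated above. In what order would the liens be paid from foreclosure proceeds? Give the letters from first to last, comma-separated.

E, A, B, C, D

First, effective dates: A relates back to 12/17/2018 (work commenced); B is treated as recorded 4/28/2016, the work-commencement date.
E is an owners-association assessment lien, so it outranks all other liens regardless of date.
Among the remaining liens, by effective date: D (2/21/2016), B (4/28/2016), C (11/1/2016), A (12/17/2018).
Because D would otherwise rank above A, the subordination swaps them.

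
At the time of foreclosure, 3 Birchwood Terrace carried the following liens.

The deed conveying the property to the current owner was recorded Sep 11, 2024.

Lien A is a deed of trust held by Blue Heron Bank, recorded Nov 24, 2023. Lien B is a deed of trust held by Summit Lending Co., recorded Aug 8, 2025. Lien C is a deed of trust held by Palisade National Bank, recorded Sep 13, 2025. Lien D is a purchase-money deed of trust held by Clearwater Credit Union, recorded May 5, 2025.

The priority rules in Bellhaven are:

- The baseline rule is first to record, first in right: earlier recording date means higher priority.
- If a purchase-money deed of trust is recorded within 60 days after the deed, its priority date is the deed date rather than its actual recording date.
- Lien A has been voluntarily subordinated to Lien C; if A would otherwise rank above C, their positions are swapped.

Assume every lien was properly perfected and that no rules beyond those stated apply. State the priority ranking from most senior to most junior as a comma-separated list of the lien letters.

Adjusting effective dates: D missed the 60-day window (236 days after the deed), so its recording date stands.
Ordering by effective date: A (Nov 24, 2023), D (May 5, 2025), B (Aug 8, 2025), C (Sep 13, 2025).
A would otherwise be senior to C, so under the subordination agreement A and C exchange positions.

C, D, B, A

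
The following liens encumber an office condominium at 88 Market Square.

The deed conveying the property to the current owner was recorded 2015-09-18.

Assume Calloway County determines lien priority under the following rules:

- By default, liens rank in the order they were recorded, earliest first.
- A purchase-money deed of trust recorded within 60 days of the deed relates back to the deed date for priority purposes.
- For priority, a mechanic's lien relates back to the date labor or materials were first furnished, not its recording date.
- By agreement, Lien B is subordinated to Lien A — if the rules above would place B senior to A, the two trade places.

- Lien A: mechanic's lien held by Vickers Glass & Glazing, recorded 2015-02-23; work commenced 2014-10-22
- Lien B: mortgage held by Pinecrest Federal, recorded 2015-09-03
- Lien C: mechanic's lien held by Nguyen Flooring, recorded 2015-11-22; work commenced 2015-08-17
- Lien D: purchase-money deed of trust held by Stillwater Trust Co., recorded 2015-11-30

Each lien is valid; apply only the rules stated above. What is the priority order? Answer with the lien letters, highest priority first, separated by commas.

A, C, B, D

Effective dates after the stated exceptions: A relates back to 2014-10-22 (work commenced); C's effective date is 2015-08-17, when work began; D missed the 60-day window (73 days after the deed), so its recording date stands.
By effective date, earliest first: A (2014-10-22), C (2015-08-17), B (2015-09-03), D (2015-11-30).
B is already junior to A, so the subordination agreement changes nothing.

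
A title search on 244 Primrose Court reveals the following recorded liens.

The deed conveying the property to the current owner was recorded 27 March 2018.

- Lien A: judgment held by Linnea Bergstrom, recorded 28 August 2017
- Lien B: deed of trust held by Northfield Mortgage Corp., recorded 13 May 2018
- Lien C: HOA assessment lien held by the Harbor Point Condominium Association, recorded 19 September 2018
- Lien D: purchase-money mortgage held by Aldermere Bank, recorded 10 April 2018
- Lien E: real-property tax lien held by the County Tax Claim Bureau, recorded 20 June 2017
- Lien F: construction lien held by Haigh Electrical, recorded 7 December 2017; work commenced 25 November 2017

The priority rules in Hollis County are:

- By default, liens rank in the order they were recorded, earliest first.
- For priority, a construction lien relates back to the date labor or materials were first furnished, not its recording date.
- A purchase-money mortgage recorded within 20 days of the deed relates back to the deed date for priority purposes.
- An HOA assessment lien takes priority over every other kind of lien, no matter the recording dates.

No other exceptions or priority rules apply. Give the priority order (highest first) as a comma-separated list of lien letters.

Effective dates: D relates back to the deed date 27 March 2018; F relates back to 25 November 2017 (work commenced).
C, as an HOA assessment lien, has superpriority and ranks first.
The other liens, earliest effective date first: E (20 June 2017), A (28 August 2017), F (25 November 2017), D (27 March 2018), B (13 May 2018).

C, E, A, F, D, B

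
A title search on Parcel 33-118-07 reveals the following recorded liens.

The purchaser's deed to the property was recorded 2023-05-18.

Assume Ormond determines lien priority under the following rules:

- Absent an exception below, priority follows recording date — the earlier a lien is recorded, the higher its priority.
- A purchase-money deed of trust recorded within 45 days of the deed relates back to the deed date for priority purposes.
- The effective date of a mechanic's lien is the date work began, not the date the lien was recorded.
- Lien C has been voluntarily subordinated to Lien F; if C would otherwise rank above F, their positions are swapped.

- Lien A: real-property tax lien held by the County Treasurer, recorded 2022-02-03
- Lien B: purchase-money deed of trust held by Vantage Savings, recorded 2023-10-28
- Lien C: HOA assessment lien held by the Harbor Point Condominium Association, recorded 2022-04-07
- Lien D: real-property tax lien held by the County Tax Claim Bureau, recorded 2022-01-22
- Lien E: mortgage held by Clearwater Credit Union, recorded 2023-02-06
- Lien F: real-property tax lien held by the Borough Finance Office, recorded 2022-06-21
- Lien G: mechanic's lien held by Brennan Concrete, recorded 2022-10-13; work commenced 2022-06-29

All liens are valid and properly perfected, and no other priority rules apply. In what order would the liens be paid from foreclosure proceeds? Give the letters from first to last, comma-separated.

D, A, F, C, G, E, B

Adjusting effective dates: B was recorded 163 days after the deed — beyond 45 days — so no relation-back applies; G relates back to 2022-06-29 (work commenced).
By effective date: D (2022-01-22), A (2022-02-03), C (2022-04-07), F (2022-06-21), G (2022-06-29), E (2023-02-06), B (2023-10-28).
The subordination applies — C was senior to F — so C and F swap.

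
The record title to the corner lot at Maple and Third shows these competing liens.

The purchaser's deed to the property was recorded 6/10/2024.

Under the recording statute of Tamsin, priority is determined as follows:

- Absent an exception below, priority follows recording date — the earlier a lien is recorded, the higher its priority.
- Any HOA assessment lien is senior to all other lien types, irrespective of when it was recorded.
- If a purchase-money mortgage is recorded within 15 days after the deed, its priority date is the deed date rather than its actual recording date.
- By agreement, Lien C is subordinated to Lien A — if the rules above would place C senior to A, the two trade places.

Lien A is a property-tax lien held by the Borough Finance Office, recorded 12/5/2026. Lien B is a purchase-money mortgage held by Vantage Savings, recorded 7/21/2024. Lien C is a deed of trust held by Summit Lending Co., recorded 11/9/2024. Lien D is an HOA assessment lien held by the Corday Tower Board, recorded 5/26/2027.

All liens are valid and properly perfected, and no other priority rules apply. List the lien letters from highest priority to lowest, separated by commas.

Effective dates after the stated exceptions: B was recorded 41 days after the deed — beyond 15 days — so no relation-back applies.
As an HOA assessment lien, D is senior to every other lien.
Ordering the rest by effective date: B (7/21/2024), C (11/9/2024), A (12/5/2026).
C would otherwise be senior to A, so under the subordination agreement C and A exchange positions.

D, B, A, C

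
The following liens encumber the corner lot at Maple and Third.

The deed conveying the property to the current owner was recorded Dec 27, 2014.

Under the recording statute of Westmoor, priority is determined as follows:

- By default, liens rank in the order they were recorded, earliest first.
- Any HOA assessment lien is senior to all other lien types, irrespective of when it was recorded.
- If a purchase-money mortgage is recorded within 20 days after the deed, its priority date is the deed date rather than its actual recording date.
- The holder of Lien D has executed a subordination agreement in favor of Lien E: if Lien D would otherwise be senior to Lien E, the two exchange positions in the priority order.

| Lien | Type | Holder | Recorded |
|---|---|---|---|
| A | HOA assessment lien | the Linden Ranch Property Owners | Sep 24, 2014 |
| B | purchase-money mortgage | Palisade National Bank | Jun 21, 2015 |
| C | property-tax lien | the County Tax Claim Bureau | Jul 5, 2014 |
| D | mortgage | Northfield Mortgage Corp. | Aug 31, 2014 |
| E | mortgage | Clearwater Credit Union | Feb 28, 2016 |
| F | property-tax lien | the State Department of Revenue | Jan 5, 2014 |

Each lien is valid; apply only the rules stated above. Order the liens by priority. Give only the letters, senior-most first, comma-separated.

Effective dates: B was recorded 176 days after the deed — beyond 20 days — so no relation-back applies.
A, as an HOA assessment lien, has superpriority and ranks first.
The other liens, earliest effective date first: F (Jan 5, 2014), C (Jul 5, 2014), D (Aug 31, 2014), B (Jun 21, 2015), E (Feb 28, 2016).
The subordination applies — D was senior to E — so D and E swap.

A, F, C, E, B, D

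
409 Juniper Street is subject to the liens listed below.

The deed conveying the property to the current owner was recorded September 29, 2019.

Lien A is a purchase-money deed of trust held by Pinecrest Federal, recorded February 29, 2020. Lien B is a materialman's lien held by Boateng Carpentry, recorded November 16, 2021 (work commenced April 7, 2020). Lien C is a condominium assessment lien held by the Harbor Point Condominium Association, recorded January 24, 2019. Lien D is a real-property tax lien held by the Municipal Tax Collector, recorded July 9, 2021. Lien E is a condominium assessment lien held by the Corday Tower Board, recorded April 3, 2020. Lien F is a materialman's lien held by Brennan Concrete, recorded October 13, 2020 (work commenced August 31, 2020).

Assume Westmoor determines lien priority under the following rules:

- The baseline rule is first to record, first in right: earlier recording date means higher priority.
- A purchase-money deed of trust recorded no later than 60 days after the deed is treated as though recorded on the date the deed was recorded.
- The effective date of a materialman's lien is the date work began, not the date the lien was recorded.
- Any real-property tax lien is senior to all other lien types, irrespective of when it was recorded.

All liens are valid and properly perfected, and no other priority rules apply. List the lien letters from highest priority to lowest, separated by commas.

D, C, A, E, B, F

Effective dates: A missed the 60-day window (153 days after the deed), so its recording date stands; B's effective date is April 7, 2020, when work began; F relates back to August 31, 2020 (work commenced).
D, as a real-property tax lien, has superpriority and ranks first.
Among the remaining liens, by effective date: C (January 24, 2019), A (February 29, 2020), E (April 3, 2020), B (April 7, 2020), F (August 31, 2020).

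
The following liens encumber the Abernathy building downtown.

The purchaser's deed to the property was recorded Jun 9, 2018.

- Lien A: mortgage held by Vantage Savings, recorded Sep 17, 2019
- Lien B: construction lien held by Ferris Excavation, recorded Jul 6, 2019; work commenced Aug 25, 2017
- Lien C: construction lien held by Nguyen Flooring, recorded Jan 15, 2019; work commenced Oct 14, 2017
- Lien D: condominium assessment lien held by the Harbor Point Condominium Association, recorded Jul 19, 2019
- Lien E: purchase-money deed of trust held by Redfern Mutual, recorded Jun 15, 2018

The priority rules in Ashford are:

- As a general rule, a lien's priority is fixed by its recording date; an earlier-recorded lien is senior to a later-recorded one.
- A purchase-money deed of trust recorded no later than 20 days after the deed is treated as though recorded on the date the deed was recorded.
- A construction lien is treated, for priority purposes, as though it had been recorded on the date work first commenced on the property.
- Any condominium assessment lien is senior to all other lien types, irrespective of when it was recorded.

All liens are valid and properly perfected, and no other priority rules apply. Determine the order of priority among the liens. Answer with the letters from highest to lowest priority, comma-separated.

Effective dates after the stated exceptions: B's effective date is Aug 25, 2017, when work began; C relates back to Oct 14, 2017 (work commenced); E's effective date is the deed date, Jun 9, 2018.
D, as a condominium assessment lien, has superpriority and ranks first.
The other liens, earliest effective date first: B (Aug 25, 2017), C (Oct 14, 2017), E (Jun 9, 2018), A (Sep 17, 2019).

D, B, C, E, A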